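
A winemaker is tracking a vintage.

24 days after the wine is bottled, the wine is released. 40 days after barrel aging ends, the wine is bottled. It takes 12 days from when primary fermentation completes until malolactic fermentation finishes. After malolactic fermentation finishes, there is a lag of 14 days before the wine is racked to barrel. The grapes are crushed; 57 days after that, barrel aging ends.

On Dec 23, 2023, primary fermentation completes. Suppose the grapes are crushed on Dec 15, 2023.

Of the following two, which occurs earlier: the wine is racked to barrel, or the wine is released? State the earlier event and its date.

The wine is racked to barrel — Jan 18, 2024

Primary fermentation completes: Dec 23, 2023.
Malolactic fermentation finishes: Dec 23, 2023 + 12 days = Jan 4, 2024.
The wine is racked to barrel: Jan 4, 2024 + 14 days = Jan 18, 2024.
The grapes are crushed: Dec 15, 2023.
Barrel aging ends: Dec 15, 2023 + 57 days = Feb 10, 2024.
The wine is bottled: Feb 10, 2024 + 40 days = Mar 21, 2024.
The wine is released: Mar 21, 2024 + 24 days = Apr 14, 2024.
Comparing: the wine is racked to barrel on Jan 18, 2024 vs the wine is released on Apr 14, 2024. Earlier: the wine is racked to barrel.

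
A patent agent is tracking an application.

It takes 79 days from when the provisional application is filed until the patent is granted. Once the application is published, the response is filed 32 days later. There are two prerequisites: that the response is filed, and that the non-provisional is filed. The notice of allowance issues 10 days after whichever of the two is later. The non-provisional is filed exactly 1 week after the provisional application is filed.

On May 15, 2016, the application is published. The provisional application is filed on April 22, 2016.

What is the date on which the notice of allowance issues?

June 26, 2016

The application is published: May 15, 2016.
The response is filed: May 15, 2016 + 32 days = Jun 16, 2016.
The provisional application is filed: Apr 22, 2016.
The non-provisional is filed: Apr 22, 2016 + 1 week = Apr 29, 2016.
Both prerequisites met — the response is filed (Jun 16, 2016), the non-provisional is filed (Apr 29, 2016); the later is Jun 16, 2016.
The notice of allowance issues: Jun 16, 2016 + 10 days = Jun 26, 2016.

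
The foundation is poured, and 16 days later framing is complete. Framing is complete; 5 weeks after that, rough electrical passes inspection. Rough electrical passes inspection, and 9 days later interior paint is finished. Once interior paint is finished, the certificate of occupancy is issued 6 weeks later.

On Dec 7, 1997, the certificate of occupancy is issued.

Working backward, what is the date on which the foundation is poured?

Aug 27, 1997

The certificate of occupancy is issued: Dec 7, 1997.
Interior paint is finished: Dec 7, 1997 − 6 weeks = Oct 26, 1997.
Rough electrical passes inspection: Oct 26, 1997 − 9 days = Oct 17, 1997.
Framing is complete: Oct 17, 1997 − 5 weeks = Sep 12, 1997.
The foundation is poured: Sep 12, 1997 − 16 days = Aug 27, 1997.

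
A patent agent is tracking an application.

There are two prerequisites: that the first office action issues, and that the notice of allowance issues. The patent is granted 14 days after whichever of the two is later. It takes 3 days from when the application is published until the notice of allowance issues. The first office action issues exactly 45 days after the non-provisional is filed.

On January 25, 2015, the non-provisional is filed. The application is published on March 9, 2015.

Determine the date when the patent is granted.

The non-provisional is filed: Jan 25, 2015.
The first office action issues: Jan 25, 2015 + 45 days = Mar 11, 2015.
The application is published: Mar 9, 2015.
The notice of allowance issues: Mar 9, 2015 + 3 days = Mar 12, 2015.
Both prerequisites met — the first office action issues (Mar 11, 2015), the notice of allowance issues (Mar 12, 2015); the later is Mar 12, 2015.
The patent is granted: Mar 12, 2015 + 14 days = Mar 26, 2015.

March 26, 2015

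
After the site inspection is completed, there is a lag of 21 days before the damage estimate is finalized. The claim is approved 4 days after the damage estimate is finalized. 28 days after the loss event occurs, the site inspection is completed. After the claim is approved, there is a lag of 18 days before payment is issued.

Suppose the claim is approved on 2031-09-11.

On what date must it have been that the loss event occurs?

2031-07-20

The claim is approved: Sep 11, 2031.
The damage estimate is finalized: Sep 11, 2031 − 4 days = Sep 7, 2031.
The site inspection is completed: Sep 7, 2031 − 21 days = Aug 17, 2031.
The loss event occurs: Aug 17, 2031 − 28 days = Jul 20, 2031.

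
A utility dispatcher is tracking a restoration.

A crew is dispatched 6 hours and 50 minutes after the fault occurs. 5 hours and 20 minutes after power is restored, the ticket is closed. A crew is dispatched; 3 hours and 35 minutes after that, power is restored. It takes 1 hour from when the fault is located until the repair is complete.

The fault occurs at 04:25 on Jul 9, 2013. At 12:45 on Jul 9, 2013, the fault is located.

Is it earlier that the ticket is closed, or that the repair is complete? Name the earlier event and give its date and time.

The fault occurs: 04:25 Jul 9, 2013.
A crew is dispatched: 04:25 Jul 9, 2013 + 6h50m = 11:15 Jul 9, 2013.
Power is restored: 11:15 Jul 9, 2013 + 3h35m = 14:50 Jul 9, 2013.
The ticket is closed: 14:50 Jul 9, 2013 + 5h20m = 20:10 Jul 9, 2013.
The fault is located: 12:45 Jul 9, 2013.
The repair is complete: 12:45 Jul 9, 2013 + 1h = 13:45 Jul 9, 2013.
Comparing: the ticket is closed at 20:10 Jul 9, 2013 vs the repair is complete at 13:45 Jul 9, 2013. Earlier: the repair is complete.

The repair is complete — 13:45 on Jul 9, 2013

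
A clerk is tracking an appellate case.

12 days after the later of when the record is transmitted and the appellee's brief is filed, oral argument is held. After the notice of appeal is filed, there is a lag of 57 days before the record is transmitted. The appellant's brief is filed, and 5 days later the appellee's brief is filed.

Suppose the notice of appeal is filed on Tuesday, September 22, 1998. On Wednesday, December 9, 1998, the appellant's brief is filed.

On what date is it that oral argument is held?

Saturday, December 26, 1998

The notice of appeal is filed: Sep 22, 1998.
The record is transmitted: Sep 22, 1998 + 57 days = Nov 18, 1998.
The appellant's brief is filed: Dec 9, 1998.
The appellee's brief is filed: Dec 9, 1998 + 5 days = Dec 14, 1998.
Both prerequisites met — the record is transmitted (Nov 18, 1998), the appellee's brief is filed (Dec 14, 1998); the later is Dec 14, 1998.
Oral argument is held: Dec 14, 1998 + 12 days = Dec 26, 1998.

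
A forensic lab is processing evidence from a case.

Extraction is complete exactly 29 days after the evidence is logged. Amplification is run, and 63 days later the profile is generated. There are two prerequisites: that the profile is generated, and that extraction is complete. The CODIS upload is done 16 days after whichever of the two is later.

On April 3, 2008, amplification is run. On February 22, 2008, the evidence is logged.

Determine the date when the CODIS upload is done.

Amplification is run: Apr 3, 2008.
The profile is generated: Apr 3, 2008 + 63 days = Jun 5, 2008.
The evidence is logged: Feb 22, 2008.
Extraction is complete: Feb 22, 2008 + 29 days = Mar 22, 2008.
Both prerequisites met — the profile is generated (Jun 5, 2008), extraction is complete (Mar 22, 2008); the later is Jun 5, 2008.
The CODIS upload is done: Jun 5, 2008 + 16 days = Jun 21, 2008.

June 21, 2008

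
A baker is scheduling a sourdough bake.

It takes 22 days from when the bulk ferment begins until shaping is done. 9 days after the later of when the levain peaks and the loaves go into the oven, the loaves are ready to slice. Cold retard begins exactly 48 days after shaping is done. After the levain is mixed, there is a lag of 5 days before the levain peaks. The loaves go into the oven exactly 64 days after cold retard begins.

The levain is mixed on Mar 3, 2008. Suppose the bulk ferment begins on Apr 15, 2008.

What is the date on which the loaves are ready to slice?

Sep 5, 2008

The levain is mixed: Mar 3, 2008.
The levain peaks: Mar 3, 2008 + 5 days = Mar 8, 2008.
The bulk ferment begins: Apr 15, 2008.
Shaping is done: Apr 15, 2008 + 22 days = May 7, 2008.
Cold retard begins: May 7, 2008 + 48 days = Jun 24, 2008.
The loaves go into the oven: Jun 24, 2008 + 64 days = Aug 27, 2008.
Both prerequisites met — the levain peaks (Mar 8, 2008), the loaves go into the oven (Aug 27, 2008); the later is Aug 27, 2008.
The loaves are ready to slice: Aug 27, 2008 + 9 days = Sep 5, 2008.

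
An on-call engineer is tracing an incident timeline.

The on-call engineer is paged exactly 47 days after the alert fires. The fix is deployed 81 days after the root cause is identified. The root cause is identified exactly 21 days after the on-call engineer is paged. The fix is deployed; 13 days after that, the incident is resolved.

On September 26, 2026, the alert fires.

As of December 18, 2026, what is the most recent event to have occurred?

The alert fires: Sep 26, 2026.
The on-call engineer is paged: Sep 26, 2026 + 47 days = Nov 12, 2026.
The root cause is identified: Nov 12, 2026 + 21 days = Dec 3, 2026.
The fix is deployed: Dec 3, 2026 + 81 days = Feb 22, 2027.
The incident is resolved: Feb 22, 2027 + 13 days = Mar 7, 2027.
Dec 18, 2026 falls between when the root cause is identified (Dec 3, 2026) and when the fix is deployed (Feb 22, 2027).

The root cause is identified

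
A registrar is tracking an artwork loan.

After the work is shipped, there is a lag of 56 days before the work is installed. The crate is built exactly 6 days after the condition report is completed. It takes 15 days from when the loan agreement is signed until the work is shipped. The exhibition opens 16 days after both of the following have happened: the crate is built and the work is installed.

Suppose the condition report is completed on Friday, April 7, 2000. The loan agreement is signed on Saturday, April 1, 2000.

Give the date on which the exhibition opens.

Tuesday, June 27, 2000

The condition report is completed: Apr 7, 2000.
The crate is built: Apr 7, 2000 + 6 days = Apr 13, 2000.
The loan agreement is signed: Apr 1, 2000.
The work is shipped: Apr 1, 2000 + 15 days = Apr 16, 2000.
The work is installed: Apr 16, 2000 + 56 days = Jun 11, 2000.
Both prerequisites met — the crate is built (Apr 13, 2000), the work is installed (Jun 11, 2000); the later is Jun 11, 2000.
The exhibition opens: Jun 11, 2000 + 16 days = Jun 27, 2000.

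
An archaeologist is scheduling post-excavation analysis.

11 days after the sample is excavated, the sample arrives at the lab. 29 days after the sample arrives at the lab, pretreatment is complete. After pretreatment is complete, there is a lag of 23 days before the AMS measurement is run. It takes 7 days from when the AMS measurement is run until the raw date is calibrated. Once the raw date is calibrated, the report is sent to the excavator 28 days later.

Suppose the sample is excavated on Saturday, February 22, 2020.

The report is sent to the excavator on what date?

Saturday, May 30, 2020

The sample is excavated: Feb 22, 2020.
The sample arrives at the lab: Feb 22, 2020 + 11 days = Mar 4, 2020.
Pretreatment is complete: Mar 4, 2020 + 29 days = Apr 2, 2020.
The AMS measurement is run: Apr 2, 2020 + 23 days = Apr 25, 2020.
The raw date is calibrated: Apr 25, 2020 + 7 days = May 2, 2020.
The report is sent to the excavator: May 2, 2020 + 28 days = May 30, 2020.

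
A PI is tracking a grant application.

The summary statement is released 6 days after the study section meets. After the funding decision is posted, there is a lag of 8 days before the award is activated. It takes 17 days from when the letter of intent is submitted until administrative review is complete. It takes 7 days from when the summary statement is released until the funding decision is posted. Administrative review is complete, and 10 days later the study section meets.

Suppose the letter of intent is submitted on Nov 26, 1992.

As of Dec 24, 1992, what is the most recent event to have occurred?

The letter of intent is submitted: Nov 26, 1992.
Administrative review is complete: Nov 26, 1992 + 17 days = Dec 13, 1992.
The study section meets: Dec 13, 1992 + 10 days = Dec 23, 1992.
The summary statement is released: Dec 23, 1992 + 6 days = Dec 29, 1992.
The funding decision is posted: Dec 29, 1992 + 7 days = Jan 5, 1993.
The award is activated: Jan 5, 1993 + 8 days = Jan 13, 1993.
Dec 24, 1992 falls between when the study section meets (Dec 23, 1992) and when the summary statement is released (Dec 29, 1992).

The study section meets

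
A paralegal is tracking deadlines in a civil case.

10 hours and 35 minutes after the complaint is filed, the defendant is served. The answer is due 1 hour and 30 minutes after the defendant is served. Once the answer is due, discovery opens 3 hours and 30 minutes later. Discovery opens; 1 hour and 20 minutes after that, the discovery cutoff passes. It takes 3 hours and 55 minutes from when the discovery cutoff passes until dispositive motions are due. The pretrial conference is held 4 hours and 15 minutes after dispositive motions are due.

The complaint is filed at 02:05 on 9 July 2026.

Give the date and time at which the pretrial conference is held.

The complaint is filed: 02:05 Jul 9, 2026.
The defendant is served: 02:05 Jul 9, 2026 + 10h35m = 12:40 Jul 9, 2026.
The answer is due: 12:40 Jul 9, 2026 + 1h30m = 14:10 Jul 9, 2026.
Discovery opens: 14:10 Jul 9, 2026 + 3h30m = 17:40 Jul 9, 2026.
The discovery cutoff passes: 17:40 Jul 9, 2026 + 1h20m = 19:00 Jul 9, 2026.
Dispositive motions are due: 19:00 Jul 9, 2026 + 3h55m = 22:55 Jul 9, 2026.
The pretrial conference is held: 22:55 Jul 9, 2026 + 4h15m = 03:10 Jul 10, 2026.

03:10 on 10 July 2026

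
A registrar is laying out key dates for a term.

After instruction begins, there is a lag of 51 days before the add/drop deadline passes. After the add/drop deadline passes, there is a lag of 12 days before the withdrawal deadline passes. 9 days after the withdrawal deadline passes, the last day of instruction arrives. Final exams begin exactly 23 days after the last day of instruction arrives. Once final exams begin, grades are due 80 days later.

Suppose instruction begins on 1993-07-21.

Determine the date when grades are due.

Instruction begins: Jul 21, 1993.
The add/drop deadline passes: Jul 21, 1993 + 51 days = Sep 10, 1993.
The withdrawal deadline passes: Sep 10, 1993 + 12 days = Sep 22, 1993.
The last day of instruction arrives: Sep 22, 1993 + 9 days = Oct 1, 1993.
Final exams begin: Oct 1, 1993 + 23 days = Oct 24, 1993.
Grades are due: Oct 24, 1993 + 80 days = Jan 12, 1994.

1994-01-12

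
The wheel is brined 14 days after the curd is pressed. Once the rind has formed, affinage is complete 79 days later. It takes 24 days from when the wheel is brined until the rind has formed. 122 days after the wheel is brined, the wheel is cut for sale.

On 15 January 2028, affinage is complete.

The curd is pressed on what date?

Affinage is complete: Jan 15, 2028.
The rind has formed: Jan 15, 2028 − 79 days = Oct 28, 2027.
The wheel is brined: Oct 28, 2027 − 24 days = Oct 4, 2027.
The curd is pressed: Oct 4, 2027 − 14 days = Sep 20, 2027.

20 September 2027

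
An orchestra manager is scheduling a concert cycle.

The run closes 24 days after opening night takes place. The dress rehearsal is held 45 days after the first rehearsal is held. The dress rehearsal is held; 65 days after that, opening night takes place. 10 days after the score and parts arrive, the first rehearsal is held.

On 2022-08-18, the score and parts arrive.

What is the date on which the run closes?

The score and parts arrive: Aug 18, 2022.
The first rehearsal is held: Aug 18, 2022 + 10 days = Aug 28, 2022.
The dress rehearsal is held: Aug 28, 2022 + 45 days = Oct 12, 2022.
Opening night takes place: Oct 12, 2022 + 65 days = Dec 16, 2022.
The run closes: Dec 16, 2022 + 24 days = Jan 9, 2023.

2023-01-09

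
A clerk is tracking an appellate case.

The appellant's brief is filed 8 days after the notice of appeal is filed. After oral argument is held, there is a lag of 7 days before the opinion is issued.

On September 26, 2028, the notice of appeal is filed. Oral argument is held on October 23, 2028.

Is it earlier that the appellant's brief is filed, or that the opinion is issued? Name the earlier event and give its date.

The notice of appeal is filed: Sep 26, 2028.
The appellant's brief is filed: Sep 26, 2028 + 8 days = Oct 4, 2028.
Oral argument is held: Oct 23, 2028.
The opinion is issued: Oct 23, 2028 + 7 days = Oct 30, 2028.
Comparing: the appellant's brief is filed on Oct 4, 2028 vs the opinion is issued on Oct 30, 2028. Earlier: the appellant's brief is filed.

The appellant's brief is filed — October 4, 2028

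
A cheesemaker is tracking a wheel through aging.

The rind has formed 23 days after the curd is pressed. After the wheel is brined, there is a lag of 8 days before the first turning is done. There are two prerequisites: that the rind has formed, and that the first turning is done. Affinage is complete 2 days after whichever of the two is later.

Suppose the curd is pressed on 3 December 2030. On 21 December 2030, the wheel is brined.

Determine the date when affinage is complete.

31 December 2030

The curd is pressed: Dec 3, 2030.
The rind has formed: Dec 3, 2030 + 23 days = Dec 26, 2030.
The wheel is brined: Dec 21, 2030.
The first turning is done: Dec 21, 2030 + 8 days = Dec 29, 2030.
Both prerequisites met — the rind has formed (Dec 26, 2030), the first turning is done (Dec 29, 2030); the later is Dec 29, 2030.
Affinage is complete: Dec 29, 2030 + 2 days = Dec 31, 2030.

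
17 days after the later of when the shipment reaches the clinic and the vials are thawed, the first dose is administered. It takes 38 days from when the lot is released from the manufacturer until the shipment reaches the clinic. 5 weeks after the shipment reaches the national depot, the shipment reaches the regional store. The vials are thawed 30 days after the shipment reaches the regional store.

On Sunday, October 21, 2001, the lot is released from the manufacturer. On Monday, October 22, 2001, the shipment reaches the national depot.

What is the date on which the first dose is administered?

Saturday, January 12, 2002

The lot is released from the manufacturer: Oct 21, 2001.
The shipment reaches the clinic: Oct 21, 2001 + 38 days = Nov 28, 2001.
The shipment reaches the national depot: Oct 22, 2001.
The shipment reaches the regional store: Oct 22, 2001 + 5 weeks = Nov 26, 2001.
The vials are thawed: Nov 26, 2001 + 30 days = Dec 26, 2001.
Both prerequisites met — the shipment reaches the clinic (Nov 28, 2001), the vials are thawed (Dec 26, 2001); the later is Dec 26, 2001.
The first dose is administered: Dec 26, 2001 + 17 days = Jan 12, 2002.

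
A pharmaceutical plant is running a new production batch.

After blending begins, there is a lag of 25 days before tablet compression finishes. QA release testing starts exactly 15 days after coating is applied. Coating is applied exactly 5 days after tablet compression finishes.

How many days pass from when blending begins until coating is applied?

Causal path: blending begins → tablet compression finishes → coating is applied.
Total delay along the path: 25 + 5 = 30 days.

30 days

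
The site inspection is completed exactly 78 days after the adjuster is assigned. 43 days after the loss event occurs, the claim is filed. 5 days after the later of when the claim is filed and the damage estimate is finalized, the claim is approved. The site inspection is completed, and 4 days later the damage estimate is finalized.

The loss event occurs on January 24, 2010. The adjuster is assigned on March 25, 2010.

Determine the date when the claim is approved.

June 20, 2010

The loss event occurs: Jan 24, 2010.
The claim is filed: Jan 24, 2010 + 43 days = Mar 8, 2010.
The adjuster is assigned: Mar 25, 2010.
The site inspection is completed: Mar 25, 2010 + 78 days = Jun 11, 2010.
The damage estimate is finalized: Jun 11, 2010 + 4 days = Jun 15, 2010.
Both prerequisites met — the claim is filed (Mar 8, 2010), the damage estimate is finalized (Jun 15, 2010); the later is Jun 15, 2010.
The claim is approved: Jun 15, 2010 + 5 days = Jun 20, 2010.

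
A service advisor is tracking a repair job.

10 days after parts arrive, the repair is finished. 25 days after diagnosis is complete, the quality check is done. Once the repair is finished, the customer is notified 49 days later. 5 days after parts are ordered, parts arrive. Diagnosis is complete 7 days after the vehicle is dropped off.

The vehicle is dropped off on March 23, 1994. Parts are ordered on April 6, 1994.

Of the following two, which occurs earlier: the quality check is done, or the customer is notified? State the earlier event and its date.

The quality check is done — April 24, 1994

The vehicle is dropped off: Mar 23, 1994.
Diagnosis is complete: Mar 23, 1994 + 7 days = Mar 30, 1994.
The quality check is done: Mar 30, 1994 + 25 days = Apr 24, 1994.
Parts are ordered: Apr 6, 1994.
Parts arrive: Apr 6, 1994 + 5 days = Apr 11, 1994.
The repair is finished: Apr 11, 1994 + 10 days = Apr 21, 1994.
The customer is notified: Apr 21, 1994 + 49 days = Jun 9, 1994.
Comparing: the quality check is done on Apr 24, 1994 vs the customer is notified on Jun 9, 1994. Earlier: the quality check is done.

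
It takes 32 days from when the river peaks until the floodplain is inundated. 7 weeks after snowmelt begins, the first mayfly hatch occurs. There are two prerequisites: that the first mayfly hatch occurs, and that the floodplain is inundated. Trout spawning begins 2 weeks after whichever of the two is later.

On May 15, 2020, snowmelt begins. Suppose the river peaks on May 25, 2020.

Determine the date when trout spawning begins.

Snowmelt begins: May 15, 2020.
The first mayfly hatch occurs: May 15, 2020 + 7 weeks = Jul 3, 2020.
The river peaks: May 25, 2020.
The floodplain is inundated: May 25, 2020 + 32 days = Jun 26, 2020.
Both prerequisites met — the first mayfly hatch occurs (Jul 3, 2020), the floodplain is inundated (Jun 26, 2020); the later is Jul 3, 2020.
Trout spawning begins: Jul 3, 2020 + 2 weeks = Jul 17, 2020.

Jul 17, 2020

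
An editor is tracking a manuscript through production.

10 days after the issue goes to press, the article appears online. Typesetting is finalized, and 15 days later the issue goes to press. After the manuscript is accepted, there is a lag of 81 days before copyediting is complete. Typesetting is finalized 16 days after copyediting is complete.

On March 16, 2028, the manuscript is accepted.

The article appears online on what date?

The manuscript is accepted: Mar 16, 2028.
Copyediting is complete: Mar 16, 2028 + 81 days = Jun 5, 2028.
Typesetting is finalized: Jun 5, 2028 + 16 days = Jun 21, 2028.
The issue goes to press: Jun 21, 2028 + 15 days = Jul 6, 2028.
The article appears online: Jul 6, 2028 + 10 days = Jul 16, 2028.

July 16, 2028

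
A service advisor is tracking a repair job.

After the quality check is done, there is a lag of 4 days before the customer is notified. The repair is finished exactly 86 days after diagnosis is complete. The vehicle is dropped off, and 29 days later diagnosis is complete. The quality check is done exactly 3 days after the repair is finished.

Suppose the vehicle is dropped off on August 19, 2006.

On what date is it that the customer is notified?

December 19, 2006

The vehicle is dropped off: Aug 19, 2006.
Diagnosis is complete: Aug 19, 2006 + 29 days = Sep 17, 2006.
The repair is finished: Sep 17, 2006 + 86 days = Dec 12, 2006.
The quality check is done: Dec 12, 2006 + 3 days = Dec 15, 2006.
The customer is notified: Dec 15, 2006 + 4 days = Dec 19, 2006.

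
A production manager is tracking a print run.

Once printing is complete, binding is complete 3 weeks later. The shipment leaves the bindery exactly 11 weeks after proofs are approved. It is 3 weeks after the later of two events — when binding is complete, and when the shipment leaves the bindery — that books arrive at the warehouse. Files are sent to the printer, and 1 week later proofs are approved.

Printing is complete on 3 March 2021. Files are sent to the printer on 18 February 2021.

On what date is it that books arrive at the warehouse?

3 June 2021

Printing is complete: Mar 3, 2021.
Binding is complete: Mar 3, 2021 + 3 weeks = Mar 24, 2021.
Files are sent to the printer: Feb 18, 2021.
Proofs are approved: Feb 18, 2021 + 1 week = Feb 25, 2021.
The shipment leaves the bindery: Feb 25, 2021 + 11 weeks = May 13, 2021.
Both prerequisites met — binding is complete (Mar 24, 2021), the shipment leaves the bindery (May 13, 2021); the later is May 13, 2021.
Books arrive at the warehouse: May 13, 2021 + 3 weeks = Jun 3, 2021.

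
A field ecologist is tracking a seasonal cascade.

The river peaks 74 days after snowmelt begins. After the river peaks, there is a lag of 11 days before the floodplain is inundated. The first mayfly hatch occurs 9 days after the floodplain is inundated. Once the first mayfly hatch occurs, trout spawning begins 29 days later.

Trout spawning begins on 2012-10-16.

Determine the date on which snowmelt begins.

2012-06-15

Trout spawning begins: Oct 16, 2012.
The first mayfly hatch occurs: Oct 16, 2012 − 29 days = Sep 17, 2012.
The floodplain is inundated: Sep 17, 2012 − 9 days = Sep 8, 2012.
The river peaks: Sep 8, 2012 − 11 days = Aug 28, 2012.
Snowmelt begins: Aug 28, 2012 − 74 days = Jun 15, 2012.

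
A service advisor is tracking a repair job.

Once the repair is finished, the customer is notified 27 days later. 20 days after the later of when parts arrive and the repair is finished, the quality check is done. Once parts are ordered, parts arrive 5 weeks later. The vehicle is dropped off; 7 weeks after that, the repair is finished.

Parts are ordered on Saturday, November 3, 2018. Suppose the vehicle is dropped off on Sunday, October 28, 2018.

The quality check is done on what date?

Saturday, January 5, 2019

Parts are ordered: Nov 3, 2018.
Parts arrive: Nov 3, 2018 + 5 weeks = Dec 8, 2018.
The vehicle is dropped off: Oct 28, 2018.
The repair is finished: Oct 28, 2018 + 7 weeks = Dec 16, 2018.
Both prerequisites met — parts arrive (Dec 8, 2018), the repair is finished (Dec 16, 2018); the later is Dec 16, 2018.
The quality check is done: Dec 16, 2018 + 20 days = Jan 5, 2019.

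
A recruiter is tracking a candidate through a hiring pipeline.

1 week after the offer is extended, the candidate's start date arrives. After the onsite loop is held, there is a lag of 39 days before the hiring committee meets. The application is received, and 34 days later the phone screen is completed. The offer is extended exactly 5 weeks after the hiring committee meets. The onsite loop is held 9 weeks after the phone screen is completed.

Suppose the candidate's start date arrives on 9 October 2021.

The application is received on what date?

14 April 2021

The candidate's start date arrives: Oct 9, 2021.
The offer is extended: Oct 9, 2021 − 1 week = Oct 2, 2021.
The hiring committee meets: Oct 2, 2021 − 5 weeks = Aug 28, 2021.
The onsite loop is held: Aug 28, 2021 − 39 days = Jul 20, 2021.
The phone screen is completed: Jul 20, 2021 − 9 weeks = May 18, 2021.
The application is received: May 18, 2021 − 34 days = Apr 14, 2021.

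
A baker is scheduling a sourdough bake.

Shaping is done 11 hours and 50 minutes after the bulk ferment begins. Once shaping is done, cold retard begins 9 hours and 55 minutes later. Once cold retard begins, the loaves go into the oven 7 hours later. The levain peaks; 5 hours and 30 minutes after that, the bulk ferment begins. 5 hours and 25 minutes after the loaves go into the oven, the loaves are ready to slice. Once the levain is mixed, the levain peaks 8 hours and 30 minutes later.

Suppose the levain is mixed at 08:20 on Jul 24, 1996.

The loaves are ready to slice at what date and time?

The levain is mixed: 08:20 Jul 24, 1996.
The levain peaks: 08:20 Jul 24, 1996 + 8h30m = 16:50 Jul 24, 1996.
The bulk ferment begins: 16:50 Jul 24, 1996 + 5h30m = 22:20 Jul 24, 1996.
Shaping is done: 22:20 Jul 24, 1996 + 11h50m = 10:10 Jul 25, 1996.
Cold retard begins: 10:10 Jul 25, 1996 + 9h55m = 20:05 Jul 25, 1996.
The loaves go into the oven: 20:05 Jul 25, 1996 + 7h = 03:05 Jul 26, 1996.
The loaves are ready to slice: 03:05 Jul 26, 1996 + 5h25m = 08:30 Jul 26, 1996.

08:30 on Jul 26, 1996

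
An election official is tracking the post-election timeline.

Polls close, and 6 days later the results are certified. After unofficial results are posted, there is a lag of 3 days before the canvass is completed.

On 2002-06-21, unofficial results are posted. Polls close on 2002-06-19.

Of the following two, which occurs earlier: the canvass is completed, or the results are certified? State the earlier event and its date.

The canvass is completed — 2002-06-24

Unofficial results are posted: Jun 21, 2002.
The canvass is completed: Jun 21, 2002 + 3 days = Jun 24, 2002.
Polls close: Jun 19, 2002.
The results are certified: Jun 19, 2002 + 6 days = Jun 25, 2002.
Comparing: the canvass is completed on Jun 24, 2002 vs the results are certified on Jun 25, 2002. Earlier: the canvass is completed.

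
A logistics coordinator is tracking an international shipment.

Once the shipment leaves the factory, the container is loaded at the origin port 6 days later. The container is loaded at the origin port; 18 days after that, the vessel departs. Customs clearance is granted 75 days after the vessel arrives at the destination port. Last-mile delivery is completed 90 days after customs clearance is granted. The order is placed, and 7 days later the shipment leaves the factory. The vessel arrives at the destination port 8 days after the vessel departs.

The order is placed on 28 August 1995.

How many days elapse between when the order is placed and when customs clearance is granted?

Causal path: the order is placed → the shipment leaves the factory → the container is loaded at the origin port → the vessel departs → the vessel arrives at the destination port → customs clearance is granted.
Total delay along the path: 7 + 6 + 18 + 8 + 75 = 114 days.

114 days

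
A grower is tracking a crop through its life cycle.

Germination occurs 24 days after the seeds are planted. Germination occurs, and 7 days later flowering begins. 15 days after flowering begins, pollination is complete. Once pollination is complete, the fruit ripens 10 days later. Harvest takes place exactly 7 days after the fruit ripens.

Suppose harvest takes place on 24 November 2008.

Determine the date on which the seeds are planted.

22 September 2008

Harvest takes place: Nov 24, 2008.
The fruit ripens: Nov 24, 2008 − 7 days = Nov 17, 2008.
Pollination is complete: Nov 17, 2008 − 10 days = Nov 7, 2008.
Flowering begins: Nov 7, 2008 − 15 days = Oct 23, 2008.
Germination occurs: Oct 23, 2008 − 7 days = Oct 16, 2008.
The seeds are planted: Oct 16, 2008 − 24 days = Sep 22, 2008.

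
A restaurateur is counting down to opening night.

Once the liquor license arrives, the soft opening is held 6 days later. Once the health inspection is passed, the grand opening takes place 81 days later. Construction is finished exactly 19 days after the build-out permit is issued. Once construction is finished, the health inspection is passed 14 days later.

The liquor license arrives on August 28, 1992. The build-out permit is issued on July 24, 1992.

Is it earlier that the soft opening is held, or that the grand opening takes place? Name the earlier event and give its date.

The soft opening is held — September 3, 1992

The liquor license arrives: Aug 28, 1992.
The soft opening is held: Aug 28, 1992 + 6 days = Sep 3, 1992.
The build-out permit is issued: Jul 24, 1992.
Construction is finished: Jul 24, 1992 + 19 days = Aug 12, 1992.
The health inspection is passed: Aug 12, 1992 + 14 days = Aug 26, 1992.
The grand opening takes place: Aug 26, 1992 + 81 days = Nov 15, 1992.
Comparing: the soft opening is held on Sep 3, 1992 vs the grand opening takes place on Nov 15, 1992. Earlier: the soft opening is held.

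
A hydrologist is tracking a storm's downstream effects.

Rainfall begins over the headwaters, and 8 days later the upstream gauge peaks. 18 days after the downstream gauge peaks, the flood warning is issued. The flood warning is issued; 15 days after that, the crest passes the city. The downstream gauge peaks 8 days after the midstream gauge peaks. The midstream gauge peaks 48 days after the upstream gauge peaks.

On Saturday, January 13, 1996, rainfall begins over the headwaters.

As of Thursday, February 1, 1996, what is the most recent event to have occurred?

Rainfall begins over the headwaters: Jan 13, 1996.
The upstream gauge peaks: Jan 13, 1996 + 8 days = Jan 21, 1996.
The midstream gauge peaks: Jan 21, 1996 + 48 days = Mar 9, 1996.
The downstream gauge peaks: Mar 9, 1996 + 8 days = Mar 17, 1996.
The flood warning is issued: Mar 17, 1996 + 18 days = Apr 4, 1996.
The crest passes the city: Apr 4, 1996 + 15 days = Apr 19, 1996.
Feb 1, 1996 falls between when the upstream gauge peaks (Jan 21, 1996) and when the midstream gauge peaks (Mar 9, 1996).

The upstream gauge peaks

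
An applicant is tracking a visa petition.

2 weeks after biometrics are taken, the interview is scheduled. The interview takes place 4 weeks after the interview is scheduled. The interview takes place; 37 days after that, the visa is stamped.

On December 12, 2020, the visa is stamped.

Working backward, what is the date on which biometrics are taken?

The visa is stamped: Dec 12, 2020.
The interview takes place: Dec 12, 2020 − 37 days = Nov 5, 2020.
The interview is scheduled: Nov 5, 2020 − 4 weeks = Oct 8, 2020.
Biometrics are taken: Oct 8, 2020 − 2 weeks = Sep 24, 2020.

September 24, 2020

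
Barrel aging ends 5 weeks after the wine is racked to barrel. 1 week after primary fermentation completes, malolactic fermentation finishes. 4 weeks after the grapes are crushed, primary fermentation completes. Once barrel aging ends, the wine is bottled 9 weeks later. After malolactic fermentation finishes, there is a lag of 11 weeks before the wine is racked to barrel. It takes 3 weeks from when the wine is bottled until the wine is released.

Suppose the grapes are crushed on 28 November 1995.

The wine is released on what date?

16 July 1996

The grapes are crushed: Nov 28, 1995.
Primary fermentation completes: Nov 28, 1995 + 4 weeks = Dec 26, 1995.
Malolactic fermentation finishes: Dec 26, 1995 + 1 week = Jan 2, 1996.
The wine is racked to barrel: Jan 2, 1996 + 11 weeks = Mar 19, 1996.
Barrel aging ends: Mar 19, 1996 + 5 weeks = Apr 23, 1996.
The wine is bottled: Apr 23, 1996 + 9 weeks = Jun 25, 1996.
The wine is released: Jun 25, 1996 + 3 weeks = Jul 16, 1996.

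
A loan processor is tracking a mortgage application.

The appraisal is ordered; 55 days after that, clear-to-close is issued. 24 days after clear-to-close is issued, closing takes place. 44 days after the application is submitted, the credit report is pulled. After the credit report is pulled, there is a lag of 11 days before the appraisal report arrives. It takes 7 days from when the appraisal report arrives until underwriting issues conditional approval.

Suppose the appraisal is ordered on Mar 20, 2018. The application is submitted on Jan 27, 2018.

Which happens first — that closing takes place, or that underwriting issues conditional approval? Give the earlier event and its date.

The appraisal is ordered: Mar 20, 2018.
Clear-to-close is issued: Mar 20, 2018 + 55 days = May 14, 2018.
Closing takes place: May 14, 2018 + 24 days = Jun 7, 2018.
The application is submitted: Jan 27, 2018.
The credit report is pulled: Jan 27, 2018 + 44 days = Mar 12, 2018.
The appraisal report arrives: Mar 12, 2018 + 11 days = Mar 23, 2018.
Underwriting issues conditional approval: Mar 23, 2018 + 7 days = Mar 30, 2018.
Comparing: closing takes place on Jun 7, 2018 vs underwriting issues conditional approval on Mar 30, 2018. Earlier: underwriting issues conditional approval.

Underwriting issues conditional approval — Mar 30, 2018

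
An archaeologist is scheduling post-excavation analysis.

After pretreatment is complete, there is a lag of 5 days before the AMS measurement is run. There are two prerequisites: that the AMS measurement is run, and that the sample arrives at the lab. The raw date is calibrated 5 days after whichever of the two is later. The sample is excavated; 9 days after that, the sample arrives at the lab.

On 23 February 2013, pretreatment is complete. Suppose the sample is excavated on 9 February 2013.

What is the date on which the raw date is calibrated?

Pretreatment is complete: Feb 23, 2013.
The AMS measurement is run: Feb 23, 2013 + 5 days = Feb 28, 2013.
The sample is excavated: Feb 9, 2013.
The sample arrives at the lab: Feb 9, 2013 + 9 days = Feb 18, 2013.
Both prerequisites met — the AMS measurement is run (Feb 28, 2013), the sample arrives at the lab (Feb 18, 2013); the later is Feb 28, 2013.
The raw date is calibrated: Feb 28, 2013 + 5 days = Mar 5, 2013.

5 March 2013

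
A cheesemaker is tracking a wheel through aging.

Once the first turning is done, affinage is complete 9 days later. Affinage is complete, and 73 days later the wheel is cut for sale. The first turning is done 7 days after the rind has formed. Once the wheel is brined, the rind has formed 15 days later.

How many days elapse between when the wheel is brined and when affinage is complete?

Causal path: the wheel is brined → the rind has formed → the first turning is done → affinage is complete.
Total delay along the path: 15 + 7 + 9 = 31 days.

31 days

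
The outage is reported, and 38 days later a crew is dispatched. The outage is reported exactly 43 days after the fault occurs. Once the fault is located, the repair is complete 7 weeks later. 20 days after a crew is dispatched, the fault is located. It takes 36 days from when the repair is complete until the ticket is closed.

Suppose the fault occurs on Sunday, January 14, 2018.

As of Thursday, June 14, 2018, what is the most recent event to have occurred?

The repair is complete

The fault occurs: Jan 14, 2018.
The outage is reported: Jan 14, 2018 + 43 days = Feb 26, 2018.
A crew is dispatched: Feb 26, 2018 + 38 days = Apr 5, 2018.
The fault is located: Apr 5, 2018 + 20 days = Apr 25, 2018.
The repair is complete: Apr 25, 2018 + 7 weeks = Jun 13, 2018.
The ticket is closed: Jun 13, 2018 + 36 days = Jul 19, 2018.
Jun 14, 2018 falls between when the repair is complete (Jun 13, 2018) and when the ticket is closed (Jul 19, 2018).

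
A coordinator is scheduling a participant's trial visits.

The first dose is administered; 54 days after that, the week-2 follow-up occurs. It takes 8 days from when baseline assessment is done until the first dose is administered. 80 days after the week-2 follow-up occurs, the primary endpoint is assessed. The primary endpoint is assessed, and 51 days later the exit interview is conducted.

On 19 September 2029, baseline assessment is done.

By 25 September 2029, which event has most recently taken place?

Baseline assessment is done

Baseline assessment is done: Sep 19, 2029.
The first dose is administered: Sep 19, 2029 + 8 days = Sep 27, 2029.
The week-2 follow-up occurs: Sep 27, 2029 + 54 days = Nov 20, 2029.
The primary endpoint is assessed: Nov 20, 2029 + 80 days = Feb 8, 2030.
The exit interview is conducted: Feb 8, 2030 + 51 days = Mar 31, 2030.
Sep 25, 2029 falls between when baseline assessment is done (Sep 19, 2029) and when the first dose is administered (Sep 27, 2029).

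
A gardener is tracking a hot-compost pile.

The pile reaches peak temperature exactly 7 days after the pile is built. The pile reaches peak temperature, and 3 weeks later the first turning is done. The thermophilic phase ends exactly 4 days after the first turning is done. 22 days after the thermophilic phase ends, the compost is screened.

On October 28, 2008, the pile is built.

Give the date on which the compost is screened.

December 21, 2008

The pile is built: Oct 28, 2008.
The pile reaches peak temperature: Oct 28, 2008 + 7 days = Nov 4, 2008.
The first turning is done: Nov 4, 2008 + 3 weeks = Nov 25, 2008.
The thermophilic phase ends: Nov 25, 2008 + 4 days = Nov 29, 2008.
The compost is screened: Nov 29, 2008 + 22 days = Dec 21, 2008.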